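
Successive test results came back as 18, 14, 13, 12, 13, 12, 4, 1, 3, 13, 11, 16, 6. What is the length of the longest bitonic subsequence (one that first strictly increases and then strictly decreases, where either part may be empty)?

6

inc[i] = longest strictly increasing subsequence ending at i; dec[i] = longest strictly decreasing subsequence starting at i:
i:      1  2  3  4  5  6  7  8  9 10 11 12 13
a[i]:  18 14 13 12 13 12  4  1  3 13 11 16  6
inc:    1  1  1  1  2  1  1  1  2  3  3  4  3
dec:    6  5  4  3  4  3  2  1  1  3  2  2  1
Best peak at i=1 (value 18): inc=1, dec=6, length 1+6−1 = 6.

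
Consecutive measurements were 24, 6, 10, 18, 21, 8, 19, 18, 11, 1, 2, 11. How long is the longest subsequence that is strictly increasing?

Let dp[i] be the length of the longest such subsequence ending at index i:
i:      1  2  3  4  5  6  7  8  9 10 11 12
a[i]:  24  6 10 18 21  8 19 18 11  1  2 11
dp:     1  1  2  3  4  2  4  3  3  1  2  3
Maximum dp value is 4.

4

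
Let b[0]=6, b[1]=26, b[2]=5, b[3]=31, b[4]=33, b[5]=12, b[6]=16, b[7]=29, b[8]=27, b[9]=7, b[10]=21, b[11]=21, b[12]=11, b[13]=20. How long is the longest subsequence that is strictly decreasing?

5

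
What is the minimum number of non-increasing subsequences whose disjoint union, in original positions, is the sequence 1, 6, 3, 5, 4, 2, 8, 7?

4

The minimum number of non-increasing subsequences covering a sequence equals the length of its longest strictly increasing subsequence.
LIS length is 4 (e.g. 1, 3, 5, 8), so 4 piles are needed.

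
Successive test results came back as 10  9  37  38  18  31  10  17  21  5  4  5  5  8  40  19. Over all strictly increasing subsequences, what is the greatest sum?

Let S[i] be the best sum of a strictly increasing subsequence ending at i:
i:       1   2   3   4   5   6   7   8   9  10  11  12  13  14  15  16
a[i]:   10   9  37  38  18  31  10  17  21   5   4   5   5   8  40  19
S:      10   9  47  85  28  59  19  36  57   5   4   9   9  17 125  55
Maximum is 125 (e.g. 10 + 37 + 38 + 40).

125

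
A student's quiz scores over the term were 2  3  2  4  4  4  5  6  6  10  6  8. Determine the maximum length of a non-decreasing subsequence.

10

Let dp[i] be the length of the longest such subsequence ending at index i:
i:      1  2  3  4  5  6  7  8  9 10 11 12
a[i]:   2  3  2  4  4  4  5  6  6 10  6  8
dp:     1  2  2  3  4  5  6  7  8  9  9 10
Maximum dp value is 10.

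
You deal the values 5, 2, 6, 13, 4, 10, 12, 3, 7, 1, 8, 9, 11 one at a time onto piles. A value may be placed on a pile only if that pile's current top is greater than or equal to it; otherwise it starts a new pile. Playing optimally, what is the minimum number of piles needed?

6

Place each on the leftmost legal pile:
5 → new pile 1 (tops now [5])
2 → pile 1 (tops now [2])
6 → new pile 2 (tops now [2, 6])
13 → new pile 3 (tops now [2, 6, 13])
4 → pile 2 (tops now [2, 4, 13])
10 → pile 3 (tops now [2, 4, 10])
12 → new pile 4 (tops now [2, 4, 10, 12])
3 → pile 2 (tops now [2, 3, 10, 12])
7 → pile 3 (tops now [2, 3, 7, 12])
1 → pile 1 (tops now [1, 3, 7, 12])
8 → pile 4 (tops now [1, 3, 7, 8])
9 → new pile 5 (tops now [1, 3, 7, 8, 9])
11 → new pile 6 (tops now [1, 3, 7, 8, 9, 11])
Six piles.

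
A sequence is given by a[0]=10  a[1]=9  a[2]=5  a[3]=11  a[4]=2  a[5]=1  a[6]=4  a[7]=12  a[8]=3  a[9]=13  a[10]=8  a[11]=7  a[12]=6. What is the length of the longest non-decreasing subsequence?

4

Let dp[i] be the length of the longest such subsequence ending at index i:
i:      0  1  2  3  4  5  6  7  8  9 10 11 12
a[i]:  10  9  5 11  2  1  4 12  3 13  8  7  6
dp:     1  1  1  2  1  1  2  3  2  4  3  3  3
Maximum dp value is 4.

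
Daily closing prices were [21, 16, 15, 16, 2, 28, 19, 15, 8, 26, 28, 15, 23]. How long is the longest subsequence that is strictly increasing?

5

Track the smallest tail for each achievable length (strict):
21 → extends → [21]
16 → replaces 21 → [16]
15 → replaces 16 → [15]
16 → extends → [15, 16]
2 → replaces 15 → [2, 16]
28 → extends → [2, 16, 28]
19 → replaces 28 → [2, 16, 19]
15 → replaces 16 → [2, 15, 19]
8 → replaces 15 → [2, 8, 19]
26 → extends → [2, 8, 19, 26]
28 → extends → [2, 8, 19, 26, 28]
15 → replaces 19 → [2, 8, 15, 26, 28]
23 → replaces 26 → [2, 8, 15, 23, 28]
Five tails, so the longest strictly increasing subsequence has length 5 (e.g. 15, 16, 19, 26, 28).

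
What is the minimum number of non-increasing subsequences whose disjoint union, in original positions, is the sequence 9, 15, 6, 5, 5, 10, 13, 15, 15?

Place each on the leftmost legal pile:
9 → new pile 1 (tops now [9])
15 → new pile 2 (tops now [9, 15])
6 → pile 1 (tops now [6, 15])
5 → pile 1 (tops now [5, 15])
5 → pile 1 (tops now [5, 15])
10 → pile 2 (tops now [5, 10])
13 → new pile 3 (tops now [5, 10, 13])
15 → new pile 4 (tops now [5, 10, 13, 15])
15 → pile 4 (tops now [5, 10, 13, 15])
Four piles.

4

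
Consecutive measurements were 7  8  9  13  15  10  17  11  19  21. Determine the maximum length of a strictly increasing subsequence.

8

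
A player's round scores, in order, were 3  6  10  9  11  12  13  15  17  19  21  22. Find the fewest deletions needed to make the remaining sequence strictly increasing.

Fewest deletions = n − (longest strictly increasing subsequence).
Patience tails:
3 → extends → [3]
6 → extends → [3, 6]
10 → extends → [3, 6, 10]
9 → replaces 10 → [3, 6, 9]
11 → extends → [3, 6, 9, 11]
12 → extends → [3, 6, 9, 11, 12]
13 → extends → [3, 6, 9, 11, 12, 13]
15 → extends → [3, 6, 9, 11, 12, 13, 15]
17 → extends → [3, 6, 9, 11, 12, 13, 15, 17]
19 → extends → [3, 6, 9, 11, 12, 13, 15, 17, 19]
21 → extends → [3, 6, 9, 11, 12, 13, 15, 17, 19, 21]
22 → extends → [3, 6, 9, 11, 12, 13, 15, 17, 19, 21, 22]
Longest strictly increasing subsequence has length 11, so deletions = 12 − 11 = 1.

1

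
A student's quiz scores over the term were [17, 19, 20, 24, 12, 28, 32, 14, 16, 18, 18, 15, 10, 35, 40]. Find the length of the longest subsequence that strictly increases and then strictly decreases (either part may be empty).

9

inc[i] = longest strictly increasing subsequence ending at i; dec[i] = longest strictly decreasing subsequence starting at i:
i:      1  2  3  4  5  6  7  8  9 10 11 12 13 14 15
a[i]:  17 19 20 24 12 28 32 14 16 18 18 15 10 35 40
inc:    1  2  3  4  1  5  6  2  3  4  4  3  1  7  8
dec:    4  4  4  4  2  4  4  2  3  3  3  2  1  1  1
Best peak at i=7 (value 32): inc=6, dec=4, length 6+4−1 = 9.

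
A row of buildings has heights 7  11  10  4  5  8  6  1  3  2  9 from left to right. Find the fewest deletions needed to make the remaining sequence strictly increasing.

Fewest deletions = n − (longest strictly increasing subsequence).
Patience tails:
7 → extends → [7]
11 → extends → [7, 11]
10 → replaces 11 → [7, 10]
4 → replaces 7 → [4, 10]
5 → replaces 10 → [4, 5]
8 → extends → [4, 5, 8]
6 → replaces 8 → [4, 5, 6]
1 → replaces 4 → [1, 5, 6]
3 → replaces 5 → [1, 3, 6]
2 → replaces 3 → [1, 2, 6]
9 → extends → [1, 2, 6, 9]
Longest strictly increasing subsequence has length 4, so deletions = 11 − 4 = 7.

7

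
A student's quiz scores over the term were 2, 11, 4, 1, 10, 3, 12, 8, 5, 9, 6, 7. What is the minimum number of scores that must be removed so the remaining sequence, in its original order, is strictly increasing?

7

Fewest deletions = n − (longest strictly increasing subsequence).
i:      1  2  3  4  5  6  7  8  9 10 11 12
a[i]:   2 11  4  1 10  3 12  8  5  9  6  7
dp:     1  2  2  1  3  2  4  3  3  4  4  5
max dp = 5, so deletions = 12 − 5 = 7.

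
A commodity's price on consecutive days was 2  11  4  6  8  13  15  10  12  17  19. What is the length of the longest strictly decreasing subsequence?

2

Negate each value so 'decreasing' becomes 'increasing', then run patience tails on the negated sequence:
-2 → extends → [-2]
-11 → replaces -2 → [-11]
-4 → extends → [-11, -4]
-6 → replaces -4 → [-11, -6]
-8 → replaces -6 → [-11, -8]
-13 → replaces -11 → [-13, -8]
-15 → replaces -13 → [-15, -8]
-10 → replaces -8 → [-15, -10]
-12 → replaces -10 → [-15, -12]
-17 → replaces -15 → [-17, -12]
-19 → replaces -17 → [-19, -12]
Two tails, so the longest strictly decreasing subsequence of the original has length 2.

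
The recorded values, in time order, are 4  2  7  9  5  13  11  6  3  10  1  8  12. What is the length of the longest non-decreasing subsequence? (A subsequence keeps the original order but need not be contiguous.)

5

Track the smallest tail for each achievable length (allowing ties):
4 → extends → [4]
2 → replaces 4 → [2]
7 → extends → [2, 7]
9 → extends → [2, 7, 9]
5 → replaces 7 → [2, 5, 9]
13 → extends → [2, 5, 9, 13]
11 → replaces 13 → [2, 5, 9, 11]
6 → replaces 9 → [2, 5, 6, 11]
3 → replaces 5 → [2, 3, 6, 11]
10 → replaces 11 → [2, 3, 6, 10]
1 → replaces 2 → [1, 3, 6, 10]
8 → replaces 10 → [1, 3, 6, 8]
12 → extends → [1, 3, 6, 8, 12]
Five tails, so the longest non-decreasing subsequence has length 5 (e.g. 4, 7, 9, 11, 12).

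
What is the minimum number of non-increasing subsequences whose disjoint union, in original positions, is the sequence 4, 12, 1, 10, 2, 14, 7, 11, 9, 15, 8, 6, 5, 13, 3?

5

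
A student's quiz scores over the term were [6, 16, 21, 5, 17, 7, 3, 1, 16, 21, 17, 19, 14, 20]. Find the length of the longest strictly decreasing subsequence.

Negate each value so 'decreasing' becomes 'increasing', then run patience tails on the negated sequence:
-6 → extends → [-6]
-16 → replaces -6 → [-16]
-21 → replaces -16 → [-21]
-5 → extends → [-21, -5]
-17 → replaces -5 → [-21, -17]
-7 → extends → [-21, -17, -7]
-3 → extends → [-21, -17, -7, -3]
-1 → extends → [-21, -17, -7, -3, -1]
-16 → replaces -7 → [-21, -17, -16, -3, -1]
-21 → already a tail → [-21, -17, -16, -3, -1]
-17 → already a tail → [-21, -17, -16, -3, -1]
-19 → replaces -17 → [-21, -19, -16, -3, -1]
-14 → replaces -3 → [-21, -19, -16, -14, -1]
-20 → replaces -19 → [-21, -20, -16, -14, -1]
Five tails, so the longest strictly decreasing subsequence of the original has length 5.

5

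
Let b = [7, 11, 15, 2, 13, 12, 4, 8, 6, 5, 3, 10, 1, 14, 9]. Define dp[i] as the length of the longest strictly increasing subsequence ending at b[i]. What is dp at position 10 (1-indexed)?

dp[i] = 1 + max{dp[j] : j<i, b[j]<b[i]} (or 1 if no such j):
i:      1  2  3  4  5  6  7  8  9 10 11 12 13 14 15
b[i]:   7 11 15  2 13 12  4  8  6  5  3 10  1 14  9
dp:     1  2  3  1  3  3  2  3  3  3  2  4  1  5  4
At index 10 the value is 3.

3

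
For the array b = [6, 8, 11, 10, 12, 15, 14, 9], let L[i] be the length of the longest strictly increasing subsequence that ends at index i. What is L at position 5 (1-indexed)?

dp[i] = 1 + max{dp[j] : j<i, b[j]<b[i]} (or 1 if no such j):
i:      1  2  3  4  5  6  7  8
b[i]:   6  8 11 10 12 15 14  9
dp:     1  2  3  3  4  5  5  3
At index 5 the value is 4.

4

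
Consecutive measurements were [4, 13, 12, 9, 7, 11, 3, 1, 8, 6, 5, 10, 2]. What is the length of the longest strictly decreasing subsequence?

Let dp[i] be the longest strictly decreasing subsequence ending at i:
i:      1  2  3  4  5  6  7  8  9 10 11 12 13
a[i]:   4 13 12  9  7 11  3  1  8  6  5 10  2
dp:     1  1  2  3  4  3  5  6  4  5  6  4  7
Maximum is 7.

7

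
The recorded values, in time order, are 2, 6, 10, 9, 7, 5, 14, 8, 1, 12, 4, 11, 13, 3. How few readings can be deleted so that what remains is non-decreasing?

Fewest deletions = n − (longest non-decreasing subsequence).
Patience tails:
2 → extends → [2]
6 → extends → [2, 6]
10 → extends → [2, 6, 10]
9 → replaces 10 → [2, 6, 9]
7 → replaces 9 → [2, 6, 7]
5 → replaces 6 → [2, 5, 7]
14 → extends → [2, 5, 7, 14]
8 → replaces 14 → [2, 5, 7, 8]
1 → replaces 2 → [1, 5, 7, 8]
12 → extends → [1, 5, 7, 8, 12]
4 → replaces 5 → [1, 4, 7, 8, 12]
11 → replaces 12 → [1, 4, 7, 8, 11]
13 → extends → [1, 4, 7, 8, 11, 13]
3 → replaces 4 → [1, 3, 7, 8, 11, 13]
Longest non-decreasing subsequence has length 6, so deletions = 14 − 6 = 8.

8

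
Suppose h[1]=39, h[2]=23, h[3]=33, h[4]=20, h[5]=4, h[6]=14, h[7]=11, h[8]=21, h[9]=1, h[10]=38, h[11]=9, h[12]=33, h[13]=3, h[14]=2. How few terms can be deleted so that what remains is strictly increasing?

Fewest deletions = n − (longest strictly increasing subsequence).
i:      1  2  3  4  5  6  7  8  9 10 11 12 13 14
h[i]:  39 23 33 20  4 14 11 21  1 38  9 33  3  2
dp:     1  1  2  1  1  2  2  3  1  4  2  4  2  2
max dp = 4, so deletions = 14 − 4 = 10.

10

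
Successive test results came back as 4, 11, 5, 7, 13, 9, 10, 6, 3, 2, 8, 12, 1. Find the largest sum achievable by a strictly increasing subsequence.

Let S[i] be the best sum of a strictly increasing subsequence ending at i:
i:      1  2  3  4  5  6  7  8  9 10 11 12 13
a[i]:   4 11  5  7 13  9 10  6  3  2  8 12  1
S:      4 15  9 16 29 25 35 15  3  2 24 47  1
Maximum is 47 (e.g. 4 + 5 + 7 + 9 + 10 + 12).

47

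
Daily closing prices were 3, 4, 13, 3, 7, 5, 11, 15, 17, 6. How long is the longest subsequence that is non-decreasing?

6

Let dp[i] be the length of the longest such subsequence ending at index i:
i:      1  2  3  4  5  6  7  8  9 10
a[i]:   3  4 13  3  7  5 11 15 17  6
dp:     1  2  3  2  3  3  4  5  6  4
Maximum dp value is 6.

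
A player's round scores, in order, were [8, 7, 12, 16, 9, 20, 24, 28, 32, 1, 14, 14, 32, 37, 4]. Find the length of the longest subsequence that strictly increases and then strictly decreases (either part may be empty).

inc[i] = longest strictly increasing subsequence ending at i; dec[i] = longest strictly decreasing subsequence starting at i:
i:      1  2  3  4  5  6  7  8  9 10 11 12 13 14 15
a[i]:   8  7 12 16  9 20 24 28 32  1 14 14 32 37  4
inc:    1  1  2  3  2  4  5  6  7  1  3  3  7  8  2
dec:    3  2  3  3  2  3  3  3  3  1  2  2  2  2  1
Best peak at i=9 (value 32): inc=7, dec=3, length 7+3−1 = 9.

9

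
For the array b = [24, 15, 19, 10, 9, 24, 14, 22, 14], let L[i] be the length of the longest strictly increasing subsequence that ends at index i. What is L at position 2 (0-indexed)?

2

dp[i] = 1 + max{dp[j] : j<i, b[j]<b[i]} (or 1 if no such j):
i:      0  1  2  3  4  5  6  7  8
b[i]:  24 15 19 10  9 24 14 22 14
dp:     1  1  2  1  1  3  2  3  2
At index 2 the value is 2.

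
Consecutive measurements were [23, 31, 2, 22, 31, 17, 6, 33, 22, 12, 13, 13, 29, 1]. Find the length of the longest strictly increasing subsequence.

5

Track the smallest tail for each achievable length (strict):
23 → extends → [23]
31 → extends → [23, 31]
2 → replaces 23 → [2, 31]
22 → replaces 31 → [2, 22]
31 → extends → [2, 22, 31]
17 → replaces 22 → [2, 17, 31]
6 → replaces 17 → [2, 6, 31]
33 → extends → [2, 6, 31, 33]
22 → replaces 31 → [2, 6, 22, 33]
12 → replaces 22 → [2, 6, 12, 33]
13 → replaces 33 → [2, 6, 12, 13]
13 → already a tail → [2, 6, 12, 13]
29 → extends → [2, 6, 12, 13, 29]
1 → replaces 2 → [1, 6, 12, 13, 29]
Five tails, so the longest strictly increasing subsequence has length 5 (e.g. 2, 6, 12, 13, 29).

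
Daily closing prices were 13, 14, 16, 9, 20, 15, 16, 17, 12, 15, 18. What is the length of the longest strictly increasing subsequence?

6

Track the smallest tail for each achievable length (strict):
13 → extends → [13]
14 → extends → [13, 14]
16 → extends → [13, 14, 16]
9 → replaces 13 → [9, 14, 16]
20 → extends → [9, 14, 16, 20]
15 → replaces 16 → [9, 14, 15, 20]
16 → replaces 20 → [9, 14, 15, 16]
17 → extends → [9, 14, 15, 16, 17]
12 → replaces 14 → [9, 12, 15, 16, 17]
15 → already a tail → [9, 12, 15, 16, 17]
18 → extends → [9, 12, 15, 16, 17, 18]
Six tails, so the longest strictly increasing subsequence has length 6 (e.g. 13, 14, 15, 16, 17, 18).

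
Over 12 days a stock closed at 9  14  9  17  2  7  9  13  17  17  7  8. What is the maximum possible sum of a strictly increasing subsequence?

48

Let S[i] be the best sum of a strictly increasing subsequence ending at i:
i:      1  2  3  4  5  6  7  8  9 10 11 12
a[i]:   9 14  9 17  2  7  9 13 17 17  7  8
S:      9 23  9 40  2  9 18 31 48 48  9 17
Maximum is 48 (e.g. 2 + 7 + 9 + 13 + 17).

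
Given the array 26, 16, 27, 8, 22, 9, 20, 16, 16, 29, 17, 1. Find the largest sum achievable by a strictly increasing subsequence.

82

Let S[i] be the best sum of a strictly increasing subsequence ending at i:
i:      1  2  3  4  5  6  7  8  9 10 11 12
a[i]:  26 16 27  8 22  9 20 16 16 29 17  1
S:     26 16 53  8 38 17 37 33 33 82 50  1
Maximum is 82 (e.g. 26 + 27 + 29).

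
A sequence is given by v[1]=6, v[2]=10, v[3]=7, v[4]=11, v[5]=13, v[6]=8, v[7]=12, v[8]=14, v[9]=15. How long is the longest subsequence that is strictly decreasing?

2

Negate each value so 'decreasing' becomes 'increasing', then run patience tails on the negated sequence:
-6 → extends → [-6]
-10 → replaces -6 → [-10]
-7 → extends → [-10, -7]
-11 → replaces -10 → [-11, -7]
-13 → replaces -11 → [-13, -7]
-8 → replaces -7 → [-13, -8]
-12 → replaces -8 → [-13, -12]
-14 → replaces -13 → [-14, -12]
-15 → replaces -14 → [-15, -12]
Two tails, so the longest strictly decreasing subsequence of the original has length 2.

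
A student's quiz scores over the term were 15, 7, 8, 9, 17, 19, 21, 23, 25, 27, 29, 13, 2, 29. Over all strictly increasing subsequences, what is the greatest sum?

Let S[i] be the best sum of a strictly increasing subsequence ending at i:
i:       1   2   3   4   5   6   7   8   9  10  11  12  13  14
a[i]:   15   7   8   9  17  19  21  23  25  27  29  13   2  29
S:      15   7  15  24  41  60  81 104 129 156 185  37   2 185
Maximum is 185 (e.g. 7 + 8 + 9 + 17 + 19 + 21 + 23 + 25 + 27 + 29).

185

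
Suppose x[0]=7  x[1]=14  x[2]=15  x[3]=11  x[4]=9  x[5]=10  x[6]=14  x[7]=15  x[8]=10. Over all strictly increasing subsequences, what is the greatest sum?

Let S[i] be the best sum of a strictly increasing subsequence ending at i:
i:      0  1  2  3  4  5  6  7  8
x[i]:   7 14 15 11  9 10 14 15 10
S:      7 21 36 18 16 26 40 55 26
Maximum is 55 (e.g. 7 + 9 + 10 + 14 + 15).

55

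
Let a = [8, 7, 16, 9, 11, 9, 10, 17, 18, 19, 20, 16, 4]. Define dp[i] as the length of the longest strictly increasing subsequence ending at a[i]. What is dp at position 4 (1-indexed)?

2

dp[i] = 1 + max{dp[j] : j<i, a[j]<a[i]} (or 1 if no such j):
i:      1  2  3  4  5  6  7  8  9 10 11 12 13
a[i]:   8  7 16  9 11  9 10 17 18 19 20 16  4
dp:     1  1  2  2  3  2  3  4  5  6  7  4  1
At index 4 the value is 2.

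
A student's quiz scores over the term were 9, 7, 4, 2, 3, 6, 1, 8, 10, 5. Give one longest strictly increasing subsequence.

2, 3, 6, 8, 10

Patience tails give the LIS length; then backtrack through the dp parents:
9 → extends → [9]
7 → replaces 9 → [7]
4 → replaces 7 → [4]
2 → replaces 4 → [2]
3 → extends → [2, 3]
6 → extends → [2, 3, 6]
1 → replaces 2 → [1, 3, 6]
8 → extends → [1, 3, 6, 8]
10 → extends → [1, 3, 6, 8, 10]
5 → replaces 6 → [1, 3, 5, 8, 10]
Length 5; one witness is 2, 3, 6, 8, 10.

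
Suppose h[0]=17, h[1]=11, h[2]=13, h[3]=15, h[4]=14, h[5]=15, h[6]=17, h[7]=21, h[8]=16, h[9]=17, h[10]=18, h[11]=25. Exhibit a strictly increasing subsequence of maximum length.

11, 13, 14, 15, 16, 17, 18, 25

Patience tails give the LIS length; then backtrack through the dp parents:
17 → extends → [17]
11 → replaces 17 → [11]
13 → extends → [11, 13]
15 → extends → [11, 13, 15]
14 → replaces 15 → [11, 13, 14]
15 → extends → [11, 13, 14, 15]
17 → extends → [11, 13, 14, 15, 17]
21 → extends → [11, 13, 14, 15, 17, 21]
16 → replaces 17 → [11, 13, 14, 15, 16, 21]
17 → replaces 21 → [11, 13, 14, 15, 16, 17]
18 → extends → [11, 13, 14, 15, 16, 17, 18]
25 → extends → [11, 13, 14, 15, 16, 17, 18, 25]
Length 8; one witness is 11, 13, 14, 15, 16, 17, 18, 25.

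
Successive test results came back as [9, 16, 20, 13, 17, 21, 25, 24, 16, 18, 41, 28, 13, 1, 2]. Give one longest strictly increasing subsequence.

9, 16, 20, 21, 25, 41

Patience tails give the LIS length; then backtrack through the dp parents:
9 → extends → [9]
16 → extends → [9, 16]
20 → extends → [9, 16, 20]
13 → replaces 16 → [9, 13, 20]
17 → replaces 20 → [9, 13, 17]
21 → extends → [9, 13, 17, 21]
25 → extends → [9, 13, 17, 21, 25]
24 → replaces 25 → [9, 13, 17, 21, 24]
16 → replaces 17 → [9, 13, 16, 21, 24]
18 → replaces 21 → [9, 13, 16, 18, 24]
41 → extends → [9, 13, 16, 18, 24, 41]
28 → replaces 41 → [9, 13, 16, 18, 24, 28]
13 → already a tail → [9, 13, 16, 18, 24, 28]
1 → replaces 9 → [1, 13, 16, 18, 24, 28]
2 → replaces 13 → [1, 2, 16, 18, 24, 28]
Length 6; one witness is 9, 16, 20, 21, 25, 41.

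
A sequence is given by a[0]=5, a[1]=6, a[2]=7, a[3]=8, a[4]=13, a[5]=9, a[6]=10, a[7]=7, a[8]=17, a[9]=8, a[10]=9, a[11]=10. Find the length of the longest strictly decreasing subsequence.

3

Negate each value so 'decreasing' becomes 'increasing', then run patience tails on the negated sequence:
-5 → extends → [-5]
-6 → replaces -5 → [-6]
-7 → replaces -6 → [-7]
-8 → replaces -7 → [-8]
-13 → replaces -8 → [-13]
-9 → extends → [-13, -9]
-10 → replaces -9 → [-13, -10]
-7 → extends → [-13, -10, -7]
-17 → replaces -13 → [-17, -10, -7]
-8 → replaces -7 → [-17, -10, -8]
-9 → replaces -8 → [-17, -10, -9]
-10 → already a tail → [-17, -10, -9]
Three tails, so the longest strictly decreasing subsequence of the original has length 3.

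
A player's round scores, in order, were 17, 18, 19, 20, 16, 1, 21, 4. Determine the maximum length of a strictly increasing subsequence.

5

Track the smallest tail for each achievable length (strict):
17 → extends → [17]
18 → extends → [17, 18]
19 → extends → [17, 18, 19]
20 → extends → [17, 18, 19, 20]
16 → replaces 17 → [16, 18, 19, 20]
1 → replaces 16 → [1, 18, 19, 20]
21 → extends → [1, 18, 19, 20, 21]
4 → replaces 18 → [1, 4, 19, 20, 21]
Five tails, so the longest strictly increasing subsequence has length 5 (e.g. 17, 18, 19, 20, 21).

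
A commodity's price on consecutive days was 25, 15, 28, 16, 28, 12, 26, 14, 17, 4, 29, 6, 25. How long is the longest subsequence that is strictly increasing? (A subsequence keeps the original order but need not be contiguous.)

Track the smallest tail for each achievable length (strict):
25 → extends → [25]
15 → replaces 25 → [15]
28 → extends → [15, 28]
16 → replaces 28 → [15, 16]
28 → extends → [15, 16, 28]
12 → replaces 15 → [12, 16, 28]
26 → replaces 28 → [12, 16, 26]
14 → replaces 16 → [12, 14, 26]
17 → replaces 26 → [12, 14, 17]
4 → replaces 12 → [4, 14, 17]
29 → extends → [4, 14, 17, 29]
6 → replaces 14 → [4, 6, 17, 29]
25 → replaces 29 → [4, 6, 17, 25]
Four tails, so the longest strictly increasing subsequence has length 4 (e.g. 15, 16, 28, 29).

4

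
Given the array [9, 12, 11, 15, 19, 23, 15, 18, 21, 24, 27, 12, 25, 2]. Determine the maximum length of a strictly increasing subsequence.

7

Let dp[i] be the length of the longest such subsequence ending at index i:
i:      1  2  3  4  5  6  7  8  9 10 11 12 13 14
a[i]:   9 12 11 15 19 23 15 18 21 24 27 12 25  2
dp:     1  2  2  3  4  5  3  4  5  6  7  3  7  1
Maximum dp value is 7.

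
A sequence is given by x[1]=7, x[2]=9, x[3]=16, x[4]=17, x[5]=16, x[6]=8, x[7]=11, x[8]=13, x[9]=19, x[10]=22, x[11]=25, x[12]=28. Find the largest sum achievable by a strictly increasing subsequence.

143

Let S[i] be the best sum of a strictly increasing subsequence ending at i:
i:       1   2   3   4   5   6   7   8   9  10  11  12
x[i]:    7   9  16  17  16   8  11  13  19  22  25  28
S:       7  16  32  49  32  15  27  40  68  90 115 143
Maximum is 143 (e.g. 7 + 9 + 16 + 17 + 19 + 22 + 25 + 28).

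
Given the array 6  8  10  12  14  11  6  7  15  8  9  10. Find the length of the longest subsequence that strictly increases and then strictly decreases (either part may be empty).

inc[i] = longest strictly increasing subsequence ending at i; dec[i] = longest strictly decreasing subsequence starting at i:
i:      1  2  3  4  5  6  7  8  9 10 11 12
a[i]:   6  8 10 12 14 11  6  7 15  8  9 10
inc:    1  2  3  4  5  4  1  2  6  3  4  5
dec:    1  2  2  3  3  2  1  1  2  1  1  1
Best peak at i=5 (value 14): inc=5, dec=3, length 5+3−1 = 7.

7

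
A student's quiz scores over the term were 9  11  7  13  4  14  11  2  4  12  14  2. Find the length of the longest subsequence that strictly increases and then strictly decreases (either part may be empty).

7

inc[i] = longest strictly increasing subsequence ending at i; dec[i] = longest strictly decreasing subsequence starting at i:
i:      1  2  3  4  5  6  7  8  9 10 11 12
a[i]:   9 11  7 13  4 14 11  2  4 12 14  2
inc:    1  2  1  3  1  4  2  1  2  3  4  1
dec:    4  4  3  4  2  4  3  1  2  2  2  1
Best peak at i=6 (value 14): inc=4, dec=4, length 4+4−1 = 7.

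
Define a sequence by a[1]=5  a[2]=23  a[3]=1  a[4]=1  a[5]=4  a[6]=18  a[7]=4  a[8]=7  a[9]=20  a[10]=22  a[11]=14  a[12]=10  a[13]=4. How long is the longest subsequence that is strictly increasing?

Let dp[i] be the length of the longest such subsequence ending at index i:
i:      1  2  3  4  5  6  7  8  9 10 11 12 13
a[i]:   5 23  1  1  4 18  4  7 20 22 14 10  4
dp:     1  2  1  1  2  3  2  3  4  5  4  4  2
Maximum dp value is 5.

5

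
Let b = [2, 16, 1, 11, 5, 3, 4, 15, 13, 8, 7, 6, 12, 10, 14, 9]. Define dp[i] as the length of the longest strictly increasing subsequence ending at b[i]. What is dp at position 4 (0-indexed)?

2

dp[i] = 1 + max{dp[j] : j<i, b[j]<b[i]} (or 1 if no such j):
i:      0  1  2  3  4  5  6  7  8  9 10 11 12 13 14 15
b[i]:   2 16  1 11  5  3  4 15 13  8  7  6 12 10 14  9
dp:     1  2  1  2  2  2  3  4  4  4  4  4  5  5  6  5
At index 4 the value is 2.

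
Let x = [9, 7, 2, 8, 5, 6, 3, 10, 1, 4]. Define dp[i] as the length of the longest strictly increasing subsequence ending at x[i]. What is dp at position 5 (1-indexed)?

dp[i] = 1 + max{dp[j] : j<i, x[j]<x[i]} (or 1 if no such j):
i:      1  2  3  4  5  6  7  8  9 10
x[i]:   9  7  2  8  5  6  3 10  1  4
dp:     1  1  1  2  2  3  2  4  1  3
At index 5 the value is 2.

2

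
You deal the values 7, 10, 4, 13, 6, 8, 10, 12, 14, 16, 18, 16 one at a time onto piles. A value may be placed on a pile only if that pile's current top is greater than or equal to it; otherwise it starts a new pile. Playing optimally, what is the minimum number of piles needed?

Place each on the leftmost legal pile:
7 → new pile 1 (tops now [7])
10 → new pile 2 (tops now [7, 10])
4 → pile 1 (tops now [4, 10])
13 → new pile 3 (tops now [4, 10, 13])
6 → pile 2 (tops now [4, 6, 13])
8 → pile 3 (tops now [4, 6, 8])
10 → new pile 4 (tops now [4, 6, 8, 10])
12 → new pile 5 (tops now [4, 6, 8, 10, 12])
14 → new pile 6 (tops now [4, 6, 8, 10, 12, 14])
16 → new pile 7 (tops now [4, 6, 8, 10, 12, 14, 16])
18 → new pile 8 (tops now [4, 6, 8, 10, 12, 14, 16, 18])
16 → pile 7 (tops now [4, 6, 8, 10, 12, 14, 16, 18])
Eight piles.

8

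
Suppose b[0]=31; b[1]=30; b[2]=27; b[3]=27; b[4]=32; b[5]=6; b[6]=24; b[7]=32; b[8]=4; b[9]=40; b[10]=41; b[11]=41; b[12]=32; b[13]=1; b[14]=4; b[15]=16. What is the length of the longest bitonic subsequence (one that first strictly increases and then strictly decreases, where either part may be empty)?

inc[i] = longest strictly increasing subsequence ending at i; dec[i] = longest strictly decreasing subsequence starting at i:
i:      0  1  2  3  4  5  6  7  8  9 10 11 12 13 14 15
b[i]:  31 30 27 27 32  6 24 32  4 40 41 41 32  1  4 16
inc:    1  1  1  1  2  1  2  3  1  4  5  5  3  1  2  3
dec:    6  5  4  4  4  3  3  3  2  3  3  3  2  1  1  1
Best peak at i=10 (value 41): inc=5, dec=3, length 5+3−1 = 7.

7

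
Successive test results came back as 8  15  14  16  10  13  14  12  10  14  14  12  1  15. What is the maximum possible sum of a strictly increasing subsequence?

Let S[i] be the best sum of a strictly increasing subsequence ending at i:
i:      1  2  3  4  5  6  7  8  9 10 11 12 13 14
a[i]:   8 15 14 16 10 13 14 12 10 14 14 12  1 15
S:      8 23 22 39 18 31 45 30 18 45 45 30  1 60
Maximum is 60 (e.g. 8 + 10 + 13 + 14 + 15).

60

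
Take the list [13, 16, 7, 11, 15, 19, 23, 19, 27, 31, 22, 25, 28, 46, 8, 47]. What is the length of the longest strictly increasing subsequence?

Track the smallest tail for each achievable length (strict):
13 → extends → [13]
16 → extends → [13, 16]
7 → replaces 13 → [7, 16]
11 → replaces 16 → [7, 11]
15 → extends → [7, 11, 15]
19 → extends → [7, 11, 15, 19]
23 → extends → [7, 11, 15, 19, 23]
19 → already a tail → [7, 11, 15, 19, 23]
27 → extends → [7, 11, 15, 19, 23, 27]
31 → extends → [7, 11, 15, 19, 23, 27, 31]
22 → replaces 23 → [7, 11, 15, 19, 22, 27, 31]
25 → replaces 27 → [7, 11, 15, 19, 22, 25, 31]
28 → replaces 31 → [7, 11, 15, 19, 22, 25, 28]
46 → extends → [7, 11, 15, 19, 22, 25, 28, 46]
8 → replaces 11 → [7, 8, 15, 19, 22, 25, 28, 46]
47 → extends → [7, 8, 15, 19, 22, 25, 28, 46, 47]
Nine tails, so the longest strictly increasing subsequence has length 9 (e.g. 7, 11, 15, 19, 23, 27, 31, 46, 47).

9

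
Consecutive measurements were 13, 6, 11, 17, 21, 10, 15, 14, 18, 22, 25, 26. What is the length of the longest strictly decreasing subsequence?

3

Negate each value so 'decreasing' becomes 'increasing', then run patience tails on the negated sequence:
-13 → extends → [-13]
-6 → extends → [-13, -6]
-11 → replaces -6 → [-13, -11]
-17 → replaces -13 → [-17, -11]
-21 → replaces -17 → [-21, -11]
-10 → extends → [-21, -11, -10]
-15 → replaces -11 → [-21, -15, -10]
-14 → replaces -10 → [-21, -15, -14]
-18 → replaces -15 → [-21, -18, -14]
-22 → replaces -21 → [-22, -18, -14]
-25 → replaces -22 → [-25, -18, -14]
-26 → replaces -25 → [-26, -18, -14]
Three tails, so the longest strictly decreasing subsequence of the original has length 3.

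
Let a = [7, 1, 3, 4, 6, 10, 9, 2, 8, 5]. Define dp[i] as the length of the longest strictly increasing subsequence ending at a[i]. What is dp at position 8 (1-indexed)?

2

dp[i] = 1 + max{dp[j] : j<i, a[j]<a[i]} (or 1 if no such j):
i:      1  2  3  4  5  6  7  8  9 10
a[i]:   7  1  3  4  6 10  9  2  8  5
dp:     1  1  2  3  4  5  5  2  5  4
At index 8 the value is 2.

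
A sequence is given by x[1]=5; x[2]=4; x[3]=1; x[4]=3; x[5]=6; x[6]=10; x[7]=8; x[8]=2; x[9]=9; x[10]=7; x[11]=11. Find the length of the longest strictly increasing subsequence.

6

Track the smallest tail for each achievable length (strict):
5 → extends → [5]
4 → replaces 5 → [4]
1 → replaces 4 → [1]
3 → extends → [1, 3]
6 → extends → [1, 3, 6]
10 → extends → [1, 3, 6, 10]
8 → replaces 10 → [1, 3, 6, 8]
2 → replaces 3 → [1, 2, 6, 8]
9 → extends → [1, 2, 6, 8, 9]
7 → replaces 8 → [1, 2, 6, 7, 9]
11 → extends → [1, 2, 6, 7, 9, 11]
Six tails, so the longest strictly increasing subsequence has length 6 (e.g. 1, 3, 6, 8, 9, 11).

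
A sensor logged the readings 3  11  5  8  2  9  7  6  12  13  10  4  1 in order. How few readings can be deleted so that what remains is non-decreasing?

Fewest deletions = n − (longest non-decreasing subsequence).
Patience tails:
3 → extends → [3]
11 → extends → [3, 11]
5 → replaces 11 → [3, 5]
8 → extends → [3, 5, 8]
2 → replaces 3 → [2, 5, 8]
9 → extends → [2, 5, 8, 9]
7 → replaces 8 → [2, 5, 7, 9]
6 → replaces 7 → [2, 5, 6, 9]
12 → extends → [2, 5, 6, 9, 12]
13 → extends → [2, 5, 6, 9, 12, 13]
10 → replaces 12 → [2, 5, 6, 9, 10, 13]
4 → replaces 5 → [2, 4, 6, 9, 10, 13]
1 → replaces 2 → [1, 4, 6, 9, 10, 13]
Longest non-decreasing subsequence has length 6, so deletions = 13 − 6 = 7.

7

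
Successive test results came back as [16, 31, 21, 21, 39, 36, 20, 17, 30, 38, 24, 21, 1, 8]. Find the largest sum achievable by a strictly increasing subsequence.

Let S[i] be the best sum of a strictly increasing subsequence ending at i:
i:       1   2   3   4   5   6   7   8   9  10  11  12  13  14
a[i]:   16  31  21  21  39  36  20  17  30  38  24  21   1   8
S:      16  47  37  37  86  83  36  33  67 121  61  57   1   9
Maximum is 121 (e.g. 16 + 31 + 36 + 38).

121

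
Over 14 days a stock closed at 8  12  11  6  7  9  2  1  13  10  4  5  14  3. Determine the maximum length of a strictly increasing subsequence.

5

Let dp[i] be the length of the longest such subsequence ending at index i:
i:      1  2  3  4  5  6  7  8  9 10 11 12 13 14
a[i]:   8 12 11  6  7  9  2  1 13 10  4  5 14  3
dp:     1  2  2  1  2  3  1  1  4  4  2  3  5  2
Maximum dp value is 5.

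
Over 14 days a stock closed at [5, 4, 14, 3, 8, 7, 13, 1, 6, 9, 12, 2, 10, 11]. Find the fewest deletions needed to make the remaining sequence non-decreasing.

Fewest deletions = n − (longest non-decreasing subsequence).
Patience tails:
5 → extends → [5]
4 → replaces 5 → [4]
14 → extends → [4, 14]
3 → replaces 4 → [3, 14]
8 → replaces 14 → [3, 8]
7 → replaces 8 → [3, 7]
13 → extends → [3, 7, 13]
1 → replaces 3 → [1, 7, 13]
6 → replaces 7 → [1, 6, 13]
9 → replaces 13 → [1, 6, 9]
12 → extends → [1, 6, 9, 12]
2 → replaces 6 → [1, 2, 9, 12]
10 → replaces 12 → [1, 2, 9, 10]
11 → extends → [1, 2, 9, 10, 11]
Longest non-decreasing subsequence has length 5, so deletions = 14 − 5 = 9.

9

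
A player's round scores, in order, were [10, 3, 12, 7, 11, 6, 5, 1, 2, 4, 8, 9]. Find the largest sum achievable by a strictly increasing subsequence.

Let S[i] be the best sum of a strictly increasing subsequence ending at i:
i:      1  2  3  4  5  6  7  8  9 10 11 12
a[i]:  10  3 12  7 11  6  5  1  2  4  8  9
S:     10  3 22 10 21  9  8  1  3  7 18 27
Maximum is 27 (e.g. 3 + 7 + 8 + 9).

27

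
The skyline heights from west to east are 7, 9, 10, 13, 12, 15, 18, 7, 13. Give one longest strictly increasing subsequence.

7, 9, 10, 13, 15, 18

Patience tails give the LIS length; then backtrack through the dp parents:
7 → extends → [7]
9 → extends → [7, 9]
10 → extends → [7, 9, 10]
13 → extends → [7, 9, 10, 13]
12 → replaces 13 → [7, 9, 10, 12]
15 → extends → [7, 9, 10, 12, 15]
18 → extends → [7, 9, 10, 12, 15, 18]
7 → already a tail → [7, 9, 10, 12, 15, 18]
13 → replaces 15 → [7, 9, 10, 12, 13, 18]
Length 6; one witness is 7, 9, 10, 13, 15, 18.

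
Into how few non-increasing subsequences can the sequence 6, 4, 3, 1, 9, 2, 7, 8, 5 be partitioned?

4

Place each on the leftmost legal pile:
6 → new pile 1 (tops now [6])
4 → pile 1 (tops now [4])
3 → pile 1 (tops now [3])
1 → pile 1 (tops now [1])
9 → new pile 2 (tops now [1, 9])
2 → pile 2 (tops now [1, 2])
7 → new pile 3 (tops now [1, 2, 7])
8 → new pile 4 (tops now [1, 2, 7, 8])
5 → pile 3 (tops now [1, 2, 5, 8])
Four piles.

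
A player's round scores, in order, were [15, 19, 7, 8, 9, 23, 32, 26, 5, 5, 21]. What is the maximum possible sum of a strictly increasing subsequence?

Let S[i] be the best sum of a strictly increasing subsequence ending at i:
i:      1  2  3  4  5  6  7  8  9 10 11
a[i]:  15 19  7  8  9 23 32 26  5  5 21
S:     15 34  7 15 24 57 89 83  5  5 55
Maximum is 89 (e.g. 15 + 19 + 23 + 32).

89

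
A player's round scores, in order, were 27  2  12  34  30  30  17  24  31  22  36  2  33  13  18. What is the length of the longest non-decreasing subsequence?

6

Let dp[i] be the length of the longest such subsequence ending at index i:
i:      1  2  3  4  5  6  7  8  9 10 11 12 13 14 15
a[i]:  27  2 12 34 30 30 17 24 31 22 36  2 33 13 18
dp:     1  1  2  3  3  4  3  4  5  4  6  2  6  3  4
Maximum dp value is 6.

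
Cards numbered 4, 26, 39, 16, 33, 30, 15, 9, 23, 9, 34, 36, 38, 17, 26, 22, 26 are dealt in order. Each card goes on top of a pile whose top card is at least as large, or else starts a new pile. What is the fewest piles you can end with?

Place each on the leftmost legal pile:
4 → new pile 1 (tops now [4])
26 → new pile 2 (tops now [4, 26])
39 → new pile 3 (tops now [4, 26, 39])
16 → pile 2 (tops now [4, 16, 39])
33 → pile 3 (tops now [4, 16, 33])
30 → pile 3 (tops now [4, 16, 30])
15 → pile 2 (tops now [4, 15, 30])
9 → pile 2 (tops now [4, 9, 30])
23 → pile 3 (tops now [4, 9, 23])
9 → pile 2 (tops now [4, 9, 23])
34 → new pile 4 (tops now [4, 9, 23, 34])
36 → new pile 5 (tops now [4, 9, 23, 34, 36])
38 → new pile 6 (tops now [4, 9, 23, 34, 36, 38])
17 → pile 3 (tops now [4, 9, 17, 34, 36, 38])
26 → pile 4 (tops now [4, 9, 17, 26, 36, 38])
22 → pile 4 (tops now [4, 9, 17, 22, 36, 38])
26 → pile 5 (tops now [4, 9, 17, 22, 26, 38])
Six piles.

6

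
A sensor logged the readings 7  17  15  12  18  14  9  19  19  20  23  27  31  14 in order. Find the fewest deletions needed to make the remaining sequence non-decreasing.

Fewest deletions = n − (longest non-decreasing subsequence).
Patience tails:
7 → extends → [7]
17 → extends → [7, 17]
15 → replaces 17 → [7, 15]
12 → replaces 15 → [7, 12]
18 → extends → [7, 12, 18]
14 → replaces 18 → [7, 12, 14]
9 → replaces 12 → [7, 9, 14]
19 → extends → [7, 9, 14, 19]
19 → extends → [7, 9, 14, 19, 19]
20 → extends → [7, 9, 14, 19, 19, 20]
23 → extends → [7, 9, 14, 19, 19, 20, 23]
27 → extends → [7, 9, 14, 19, 19, 20, 23, 27]
31 → extends → [7, 9, 14, 19, 19, 20, 23, 27, 31]
14 → replaces 19 → [7, 9, 14, 14, 19, 20, 23, 27, 31]
Longest non-decreasing subsequence has length 9, so deletions = 14 − 9 = 5.

5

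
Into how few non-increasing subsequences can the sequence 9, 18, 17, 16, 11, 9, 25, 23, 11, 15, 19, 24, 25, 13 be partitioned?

The minimum number of non-increasing subsequences covering a sequence equals the length of its longest strictly increasing subsequence.
LIS length is 6 (e.g. 9, 11, 15, 19, 24, 25), so 6 piles are needed.

6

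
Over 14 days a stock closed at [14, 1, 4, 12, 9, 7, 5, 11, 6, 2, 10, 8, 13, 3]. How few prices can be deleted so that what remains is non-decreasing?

8

Fewest deletions = n − (longest non-decreasing subsequence).
Patience tails:
14 → extends → [14]
1 → replaces 14 → [1]
4 → extends → [1, 4]
12 → extends → [1, 4, 12]
9 → replaces 12 → [1, 4, 9]
7 → replaces 9 → [1, 4, 7]
5 → replaces 7 → [1, 4, 5]
11 → extends → [1, 4, 5, 11]
6 → replaces 11 → [1, 4, 5, 6]
2 → replaces 4 → [1, 2, 5, 6]
10 → extends → [1, 2, 5, 6, 10]
8 → replaces 10 → [1, 2, 5, 6, 8]
13 → extends → [1, 2, 5, 6, 8, 13]
3 → replaces 5 → [1, 2, 3, 6, 8, 13]
Longest non-decreasing subsequence has length 6, so deletions = 14 − 6 = 8.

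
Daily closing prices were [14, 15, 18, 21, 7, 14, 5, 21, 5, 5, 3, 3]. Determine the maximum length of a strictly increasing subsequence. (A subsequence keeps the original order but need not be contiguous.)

4

Track the smallest tail for each achievable length (strict):
14 → extends → [14]
15 → extends → [14, 15]
18 → extends → [14, 15, 18]
21 → extends → [14, 15, 18, 21]
7 → replaces 14 → [7, 15, 18, 21]
14 → replaces 15 → [7, 14, 18, 21]
5 → replaces 7 → [5, 14, 18, 21]
21 → already a tail → [5, 14, 18, 21]
5 → already a tail → [5, 14, 18, 21]
5 → already a tail → [5, 14, 18, 21]
3 → replaces 5 → [3, 14, 18, 21]
3 → already a tail → [3, 14, 18, 21]
Four tails, so the longest strictly increasing subsequence has length 4 (e.g. 14, 15, 18, 21).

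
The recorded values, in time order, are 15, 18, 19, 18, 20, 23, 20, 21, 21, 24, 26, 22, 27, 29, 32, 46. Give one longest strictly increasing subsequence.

15, 18, 19, 20, 23, 24, 26, 27, 29, 32, 46

Patience tails give the LIS length; then backtrack through the dp parents:
15 → extends → [15]
18 → extends → [15, 18]
19 → extends → [15, 18, 19]
18 → already a tail → [15, 18, 19]
20 → extends → [15, 18, 19, 20]
23 → extends → [15, 18, 19, 20, 23]
20 → already a tail → [15, 18, 19, 20, 23]
21 → replaces 23 → [15, 18, 19, 20, 21]
21 → already a tail → [15, 18, 19, 20, 21]
24 → extends → [15, 18, 19, 20, 21, 24]
26 → extends → [15, 18, 19, 20, 21, 24, 26]
22 → replaces 24 → [15, 18, 19, 20, 21, 22, 26]
27 → extends → [15, 18, 19, 20, 21, 22, 26, 27]
29 → extends → [15, 18, 19, 20, 21, 22, 26, 27, 29]
32 → extends → [15, 18, 19, 20, 21, 22, 26, 27, 29, 32]
46 → extends → [15, 18, 19, 20, 21, 22, 26, 27, 29, 32, 46]
Length 11; one witness is 15, 18, 19, 20, 23, 24, 26, 27, 29, 32, 46.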